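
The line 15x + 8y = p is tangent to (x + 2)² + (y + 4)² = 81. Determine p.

p = −215 or p = 91

Tangency holds when the distance from the centre (−2, −4) to the line equals the radius 9:
|15·(−2) + 8·(−4) − p| / √289 = 9
|p − (−62)| = 9·17, so p = 91 or p = −215.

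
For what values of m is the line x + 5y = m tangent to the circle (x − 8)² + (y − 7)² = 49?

Tangency holds when the distance from the centre (8, 7) to the line equals the radius 7:
|1·8 + 5·7 − m| / √26 = 7
|m − (43)| = 7√26.

m = 43 ± 7√26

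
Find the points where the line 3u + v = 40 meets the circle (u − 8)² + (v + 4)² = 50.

(13, 1) and (15, −5)

Express v = −3u + 40 and substitute into the circle:
10u² − 280u + 1950 = 0  ⟹  u² − 28u + 195 = 0
u = 15 or u = 13, giving (15, −5) and (13, 1).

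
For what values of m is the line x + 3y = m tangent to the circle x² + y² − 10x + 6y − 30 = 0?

For a tangent, require d(centre, line) = r = 8.
|1·5 + 3·(−3) − m| / √10 = 8
|m − (−4)| = 8√10.

m = −4 ± 8√10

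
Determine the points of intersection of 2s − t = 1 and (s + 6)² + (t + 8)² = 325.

Substitute t = 2s − 1:
5s² + 40s − 240 = 0  ⟹  s² + 8s − 48 = 0
s = 4 or s = −12, giving (4, 7) and (−12, −25).

(−12, −25) and (4, 7)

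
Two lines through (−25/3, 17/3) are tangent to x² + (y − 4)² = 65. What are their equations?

8x + y = −61 and 7x − 4y = −81

A line y − (17/3) = m(x − (−25/3)) is tangent when its distance from (0, 4) is √65:
(25/3m − (−5/3))² = 65(m² + 1)
4m² + 25m − 56 = 0, so m = −8 or m = 7/4.
With m = −8: 8x + y = −61. With m = 7/4: 7x − 4y = −81.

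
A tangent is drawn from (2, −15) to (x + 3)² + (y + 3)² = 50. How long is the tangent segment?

With centre O = (−3, −3), |OP|² = 169 and r² = 50.
Power of the point: PT² = |PO|² − r² = 119, so PT = √119.

√119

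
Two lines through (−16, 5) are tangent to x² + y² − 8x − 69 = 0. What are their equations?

6x + 7y = −61 and 2x − 9y = −77

A line y − (5) = m(x − (−16)) is tangent when its distance from (4, 0) is √85:
[m·(20) − (−5)]² = 85(m² + 1)
63m² + 40m − 12 = 0, so m = −6/7 or m = 2/9.
With m = −6/7: 6x + 7y = −61. With m = 2/9: 2x − 9y = −77.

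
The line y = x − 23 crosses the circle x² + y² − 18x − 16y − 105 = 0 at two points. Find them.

(18, −5) and (22, −1)

Substitute y = x − 23:
2x² − 80x + 792 = 0  ⟹  x² − 40x + 396 = 0
x = 22 or x = 18, giving (22, −1) and (18, −5).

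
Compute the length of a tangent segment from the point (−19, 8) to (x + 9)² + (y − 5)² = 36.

With centre O = (−9, 5), |OP|² = 109 and r² = 36.
By the tangent–radius right angle, tangent length = √(|PO|² − r²) = √73.

√73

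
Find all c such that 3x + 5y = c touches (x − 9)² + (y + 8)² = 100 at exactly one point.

c = −13 ± 10√34

For a tangent, require d(centre, line) = r = 10.
|3·9 + 5·(−8) − c| / √34 = 10
|c − (−13)| = 10√34.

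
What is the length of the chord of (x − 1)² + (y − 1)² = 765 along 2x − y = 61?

The distance from (1, 1) to the line is 60/√5, and r² = 765.
Half the chord is √(r² − d²) = √(45), so the full chord is 6√5.

6√5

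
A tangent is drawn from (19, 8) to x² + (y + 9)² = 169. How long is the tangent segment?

√481

The centre is (0, −9) and r = 13. The square of the distance from P to the centre is 361 + 289 = 650.
By the tangent–radius right angle, tangent length = √(|PO|² − r²) = √481.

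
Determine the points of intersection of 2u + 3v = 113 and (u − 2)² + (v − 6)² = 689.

(10, 31) and (22, 23)

From the line, v = (113 − 2u)/3. Substituting:
13u² − 416u + 2860 = 0  ⟹  u² − 32u + 220 = 0
u = 22 or u = 10, giving (22, 23) and (10, 31).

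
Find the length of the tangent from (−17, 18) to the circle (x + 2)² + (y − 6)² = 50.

The centre is (−2, 6) and r = 5√2. The square of the distance from P to the centre is 225 + 144 = 369.
The tangent meets the radius at right angles, so tangent² = |PO|² − r² = 369 − 50 = 319.

√319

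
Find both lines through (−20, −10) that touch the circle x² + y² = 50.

x − 7y = 50 and x − y = −10

Write the tangent as mx − y + (−10 − m·(−20)) = 0 and set its distance from the centre to 5√2:
[m·(20) − (10)]² = 50(m² + 1)
7m² − 8m + 1 = 0, so m = 1/7 or m = 1.
With m = 1/7: x − 7y = 50. With m = 1: x − y = −10.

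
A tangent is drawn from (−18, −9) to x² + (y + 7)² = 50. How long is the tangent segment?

Centre (0, −7), r² = 50. |PO|² = (−18)² + (−2)² = 328.
By the tangent–radius right angle, tangent length = √(|PO|² − r²) = √278.

√278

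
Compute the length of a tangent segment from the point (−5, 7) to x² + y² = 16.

√58

The centre is (0, 0) and r = 4. The square of the distance from P to the centre is 25 + 49 = 74.
Power of the point: PT² = |PO|² − r² = 58, so PT = √58.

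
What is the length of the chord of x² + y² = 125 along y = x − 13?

9√2

The distance from (0, 0) to the line is 13/√2, and r² = 125.
Half the chord is √(r² − d²) = √(81/2), so the full chord is 9√2.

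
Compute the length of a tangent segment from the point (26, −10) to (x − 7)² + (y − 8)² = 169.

With centre O = (7, 8), |OP|² = 685 and r² = 169.
By the tangent–radius right angle, tangent length = √(|PO|² − r²) = √516 = 2√129.

2√129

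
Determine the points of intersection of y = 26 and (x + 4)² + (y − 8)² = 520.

(−18, 26) and (10, 26)

From the line, y = 26. Substituting:
x² + 8x − 180 = 0
x = 10 or x = −18, giving (10, 26) and (−18, 26).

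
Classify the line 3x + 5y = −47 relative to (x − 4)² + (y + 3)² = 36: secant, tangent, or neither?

neither

Substituting the line into the circle gives 34x² − 8x + 524 = 0.
Δ = 64 − 71264 = −71200.
No real roots: the line does not meet the circle.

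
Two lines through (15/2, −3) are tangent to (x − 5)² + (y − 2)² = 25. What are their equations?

4x − 3y = 39 and y = −3

Let a tangent through (15/2, −3) have slope m. Its distance from (5, 2) must equal 5:
[m·(−5/2) − (5)]² = 25(m² + 1)
3m² − 4m = 0, so m = 4/3 or m = 0.
With m = 4/3: 4x − 3y = 39. With m = 0: y = −3.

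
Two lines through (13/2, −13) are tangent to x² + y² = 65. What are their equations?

8x − y = 65 and 4x + 7y = −65

Let a tangent through (13/2, −13) have slope m. Its distance from (0, 0) must equal √65:
(−13/2m − (13))² = 65(m² + 1)
7m² − 52m − 32 = 0, so m = 8 or m = −4/7.
With m = 8: 8x − y = 65. With m = −4/7: 4x + 7y = −65.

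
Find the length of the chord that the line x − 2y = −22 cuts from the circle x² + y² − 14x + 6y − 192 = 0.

Substitute y = (22 + x)/2:
5x² − 20 = 0  ⟹  x² − 4 = 0
x = 2 or x = −2, giving (2, 12) and (−2, 10).
|(2, 12) − (−2, 10)| = √((4)² + (2)²) = 2√5.

2√5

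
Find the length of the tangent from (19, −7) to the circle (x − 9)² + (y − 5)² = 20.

4√14

With centre O = (9, 5), |OP|² = 244 and r² = 20.
By the tangent–radius right angle, tangent length = √(|PO|² − r²) = √224 = 4√14.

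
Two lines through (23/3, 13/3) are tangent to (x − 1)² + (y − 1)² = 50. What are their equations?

x + y = 12 and 7x + y = 58

Write the tangent as mx − y + (13/3 − m·(23/3)) = 0 and set its distance from the centre to 5√2:
[m·(−20/3) − (−10/3)]² = 50(m² + 1)
m² + 8m + 7 = 0, so m = −1 or m = −7.
Through (23/3, 13/3) these give x + y = 12 and 7x + y = 58.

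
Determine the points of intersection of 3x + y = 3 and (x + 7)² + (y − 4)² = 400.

(−7, 24) and (5, −12)

Express y = −3x + 3 and substitute into the circle:
10x² + 20x − 350 = 0  ⟹  x² + 2x − 35 = 0
x = 5 or x = −7, giving (5, −12) and (−7, 24).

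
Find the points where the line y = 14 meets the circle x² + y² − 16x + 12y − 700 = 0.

From the line, y = 14. Substituting:
x² − 16x − 336 = 0
x = 28 or x = −12, giving (28, 14) and (−12, 14).

(−12, 14) and (28, 14)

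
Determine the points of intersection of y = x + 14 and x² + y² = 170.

(−13, 1) and (−1, 13)

From the line, y = x + 14. Substituting:
2x² + 28x + 26 = 0  ⟹  x² + 14x + 13 = 0
x = −1 or x = −13, giving (−1, 13) and (−13, 1).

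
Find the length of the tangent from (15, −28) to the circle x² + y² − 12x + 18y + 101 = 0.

With centre O = (6, −9), |OP|² = 442 and r² = 16.
Power of the point: PT² = |PO|² − r² = 426, so PT = √426.

√426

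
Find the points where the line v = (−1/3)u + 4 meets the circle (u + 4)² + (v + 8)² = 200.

(−6, 6) and (6, 2)

From the line, v = (12 − u)/3. Substituting:
10u² − 360 = 0  ⟹  u² − 36 = 0
u = 6 or u = −6, giving (6, 2) and (−6, 6).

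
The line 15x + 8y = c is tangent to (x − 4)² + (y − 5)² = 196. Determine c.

c = −138 or c = 338

The line touches the circle iff its distance from (4, 5) is 14:
|15·4 + 8·5 − c| / √289 = 14
|c − (100)| = 14·17, so c = 338 or c = −138.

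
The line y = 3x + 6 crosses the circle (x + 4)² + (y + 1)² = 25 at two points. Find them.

(−4, −6) and (−1, 3)

From the line, y = 3x + 6. Substituting:
10x² + 50x + 40 = 0  ⟹  x² + 5x + 4 = 0
x = −1 or x = −4, giving (−1, 3) and (−4, −6).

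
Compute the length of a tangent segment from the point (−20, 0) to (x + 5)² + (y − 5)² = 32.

√218

The centre is (−5, 5) and r = 4√2. The square of the distance from P to the centre is 225 + 25 = 250.
By the tangent–radius right angle, tangent length = √(|PO|² − r²) = √218.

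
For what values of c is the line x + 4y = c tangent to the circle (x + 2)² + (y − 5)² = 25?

Tangency holds when the distance from the centre (−2, 5) to the line equals the radius 5:
|1·(−2) + 4·5 − c| / √17 = 5
|c − (18)| = 5√17.

c = 18 ± 5√17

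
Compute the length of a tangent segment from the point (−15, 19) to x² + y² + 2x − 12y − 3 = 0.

5√13

With centre O = (−1, 6), |OP|² = 365 and r² = 40.
The tangent meets the radius at right angles, so tangent² = |PO|² − r² = 365 − 40 = 325.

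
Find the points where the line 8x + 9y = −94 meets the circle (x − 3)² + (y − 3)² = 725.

(−23, 10) and (13, −22)

Express y = (−94 − 8x)/9 and substitute into the circle:
145x² + 1450x − 43355 = 0  ⟹  x² + 10x − 299 = 0
x = 13 or x = −23, giving (13, −22) and (−23, 10).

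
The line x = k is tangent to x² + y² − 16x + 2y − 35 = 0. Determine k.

The line touches the circle iff its distance from (8, −1) is 10:
|1·8 + 0·(−1) − k| / √1 = 10
|k − (8)| = 10, so k = 18 or k = −2.

k = −2 or k = 18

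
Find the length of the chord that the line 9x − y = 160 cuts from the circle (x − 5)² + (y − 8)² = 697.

5√82

Centre (5, 8), r² = 697. Perpendicular distance d from centre to line = |−123| / √82 = 123/√82.
Chord = 2√(r² − d²) = 2·√(1025/2) = 5√82.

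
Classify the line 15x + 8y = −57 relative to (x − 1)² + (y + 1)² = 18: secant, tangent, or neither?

Centre (1, −1), r² = 18. Distance² from centre to line = (64)²/289 = 4096/289.
Since d² < r², the line cuts the circle twice.

secant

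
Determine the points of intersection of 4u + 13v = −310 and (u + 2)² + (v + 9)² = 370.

(−19, −18) and (7, −26)

Express v = (−310 − 4u)/13 and substitute into the circle:
185u² + 2220u − 24605 = 0  ⟹  u² + 12u − 133 = 0
u = 7 or u = −19, giving (7, −26) and (−19, −18).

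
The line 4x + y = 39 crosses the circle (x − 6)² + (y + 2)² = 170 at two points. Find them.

(7, 11) and (13, −13)

From the line, y = −4x + 39. Substituting:
17x² − 340x + 1547 = 0  ⟹  x² − 20x + 91 = 0
x = 13 or x = 7, giving (13, −13) and (7, 11).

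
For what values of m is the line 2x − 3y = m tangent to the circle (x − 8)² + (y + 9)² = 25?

m = 43 ± 5√13

Tangency holds when the distance from the centre (8, −9) to the line equals the radius 5:
|2·8 − 3·(−9) − m| / √13 = 5
|m − (43)| = 5√13.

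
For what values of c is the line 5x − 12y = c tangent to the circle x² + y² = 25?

The line touches the circle iff its distance from (0, 0) is 5:
|5·0 − 12·0 − c| / √169 = 5
|c| = 5·13, so c = 65 or c = −65.

c = −65 or c = 65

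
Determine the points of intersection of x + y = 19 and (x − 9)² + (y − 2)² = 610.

(−4, 23) and (30, −11)

Express y = −x + 19 and substitute into the circle:
2x² − 52x − 240 = 0  ⟹  x² − 26x − 120 = 0
x = 30 or x = −4, giving (30, −11) and (−4, 23).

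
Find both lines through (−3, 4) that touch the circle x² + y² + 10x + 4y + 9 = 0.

x − 2y = −11 and 2x + y = −2

Write the tangent as mx − y + (4 − m·(−3)) = 0 and set its distance from the centre to 2√5:
[m·(−2) − (−6)]² = 20(m² + 1)
2m² + 3m − 2 = 0, so m = 1/2 or m = −2.
With m = 1/2: x − 2y = −11. With m = −2: 2x + y = −2.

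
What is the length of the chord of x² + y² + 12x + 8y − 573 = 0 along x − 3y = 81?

5√10

The distance from (−6, −4) to the line is 75/√10, and r² = 625.
Half the chord is √(r² − d²) = √(125/2), so the full chord is 5√10.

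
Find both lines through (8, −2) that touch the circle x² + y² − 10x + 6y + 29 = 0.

A line y − (−2) = m(x − (8)) is tangent when its distance from (5, −3) is √5:
(−3m − (−1))² = 5(m² + 1)
2m² − 3m − 2 = 0, so m = 2 or m = −1/2.
Through (8, −2) these give 2x − y = 18 and x + 2y = 4.

2x − y = 18 and x + 2y = 4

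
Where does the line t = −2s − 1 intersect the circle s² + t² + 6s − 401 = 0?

Express t = −2s − 1 and substitute into the circle:
5s² + 10s − 400 = 0  ⟹  s² + 2s − 80 = 0
s = 8 or s = −10, giving (8, −17) and (−10, 19).

(−10, 19) and (8, −17)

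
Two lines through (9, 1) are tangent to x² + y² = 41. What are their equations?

5x − 4y = 41 and 4x + 5y = 41

A line y − (1) = m(x − (9)) is tangent when its distance from (0, 0) is √41:
(−9m − (−1))² = 41(m² + 1)
20m² − 9m − 20 = 0, so m = 5/4 or m = −4/5.
With m = 5/4: 5x − 4y = 41. With m = −4/5: 4x + 5y = 41.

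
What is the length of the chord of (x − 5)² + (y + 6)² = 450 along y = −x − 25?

From the line, y = −x − 25. Substituting:
2x² + 28x − 64 = 0  ⟹  x² + 14x − 32 = 0
x = 2 or x = −16, giving (2, −27) and (−16, −9).
Chord length = distance between (2, −27) and (−16, −9) = √648 = 18√2.

18√2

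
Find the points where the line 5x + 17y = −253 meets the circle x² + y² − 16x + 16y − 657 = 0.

Substitute y = (−253 − 5x)/17:
314x² − 3454x − 194680 = 0  ⟹  x² − 11x − 620 = 0
x = 31 or x = −20, giving (31, −24) and (−20, −9).

(−20, −9) and (31, −24)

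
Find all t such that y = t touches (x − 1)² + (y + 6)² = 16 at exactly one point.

t = −10 or t = −2

For a tangent, require d(centre, line) = r = 4.
|0·1 + 1·(−6) − t| / √1 = 4
|t − (−6)| = 4, so t = −2 or t = −10.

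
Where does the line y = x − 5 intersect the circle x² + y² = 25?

From the line, y = x − 5. Substituting:
2x² − 10x = 0  ⟹  x² − 5x = 0
x = 5 or x = 0, giving (5, 0) and (0, −5).

(0, −5) and (5, 0)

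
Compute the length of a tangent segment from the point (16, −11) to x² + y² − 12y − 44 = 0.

√465

With centre O = (0, 6), |OP|² = 545 and r² = 80.
Power of the point: PT² = |PO|² − r² = 465, so PT = √465.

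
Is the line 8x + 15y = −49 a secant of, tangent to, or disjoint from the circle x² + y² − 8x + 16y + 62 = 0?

secant

d² = (8·4 + 15·(−8) − (−49))²/289 = 1521/289; r² = 18.
Since d² < r², the line cuts the circle twice.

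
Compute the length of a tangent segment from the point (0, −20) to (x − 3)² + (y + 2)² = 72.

3√29

The centre is (3, −2) and r = 6√2. The square of the distance from P to the centre is 9 + 324 = 333.
The tangent meets the radius at right angles, so tangent² = |PO|² − r² = 333 − 72 = 261.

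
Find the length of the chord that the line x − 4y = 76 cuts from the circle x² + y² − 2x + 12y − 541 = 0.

The distance from (1, −6) to the line is 51/√17, and r² = 578.
Chord = 2√(r² − d²) = 2·√(425) = 10√17.

10√17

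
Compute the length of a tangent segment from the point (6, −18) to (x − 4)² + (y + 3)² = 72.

√157

Centre (4, −3), r² = 72. |PO|² = (2)² + (−15)² = 229.
By the tangent–radius right angle, tangent length = √(|PO|² − r²) = √157.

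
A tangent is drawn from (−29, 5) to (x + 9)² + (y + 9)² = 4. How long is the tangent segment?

Centre (−9, −9), r² = 4. |PO|² = (−20)² + (14)² = 596.
The tangent meets the radius at right angles, so tangent² = |PO|² − r² = 596 − 4 = 592.

4√37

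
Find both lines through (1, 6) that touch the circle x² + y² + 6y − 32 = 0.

A line y − (6) = m(x − (1)) is tangent when its distance from (0, −3) is √41:
[m·(−1) − (−9)]² = 41(m² + 1)
20m² + 9m − 20 = 0, so m = −5/4 or m = 4/5.
Through (1, 6) these give 5x + 4y = 29 and 4x − 5y = −26.

5x + 4y = 29 and 4x − 5y = −26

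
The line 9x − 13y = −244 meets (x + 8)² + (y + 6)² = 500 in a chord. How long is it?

The distance from (−8, −6) to the line is 250/√250, and r² = 500.
Half the chord is √(r² − d²) = √(250), so the full chord is 10√10.

10√10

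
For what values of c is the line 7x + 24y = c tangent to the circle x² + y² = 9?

For a tangent, require d(centre, line) = r = 3.
|7·0 + 24·0 − c| / √625 = 3
|c| = 3·25, so c = 75 or c = −75.

c = −75 or c = 75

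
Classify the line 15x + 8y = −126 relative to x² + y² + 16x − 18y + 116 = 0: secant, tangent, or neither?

Centre (−8, 9), r² = 29. Distance² from centre to line = (78)²/289 = 6084/289.
Since d² < r², the line cuts the circle twice.

secant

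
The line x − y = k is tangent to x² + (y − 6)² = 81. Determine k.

k = −6 ± 9√2

The line touches the circle iff its distance from (0, 6) is 9:
|1·0 − 1·6 − k| / √2 = 9
|k − (−6)| = 9√2.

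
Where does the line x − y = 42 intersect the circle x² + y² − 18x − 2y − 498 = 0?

From the line, y = x − 42. Substituting:
2x² − 104x + 1350 = 0  ⟹  x² − 52x + 675 = 0
x = 27 or x = 25, giving (27, −15) and (25, −17).

(25, −17) and (27, −15)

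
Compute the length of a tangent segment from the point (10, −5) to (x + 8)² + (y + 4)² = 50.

5√11

The centre is (−8, −4) and r = 5√2. The square of the distance from P to the centre is 324 + 1 = 325.
The tangent meets the radius at right angles, so tangent² = |PO|² − r² = 325 − 50 = 275.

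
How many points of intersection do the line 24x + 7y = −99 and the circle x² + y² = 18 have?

d² = (24·0 + 7·0 − (−99))²/625 = 9801/625; r² = 18.
Since d² < r², the line cuts the circle twice.

2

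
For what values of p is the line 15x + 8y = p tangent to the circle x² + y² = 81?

Tangency holds when the distance from the centre (0, 0) to the line equals the radius 9:
|15·0 + 8·0 − p| / √289 = 9
|p| = 9·17, so p = 153 or p = −153.

p = −153 or p = 153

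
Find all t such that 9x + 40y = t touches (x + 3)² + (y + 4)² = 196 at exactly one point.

The line touches the circle iff its distance from (−3, −4) is 14:
|9·(−3) + 40·(−4) − t| / √1681 = 14
|t − (−187)| = 14·41, so t = 387 or t = −761.

t = −761 or t = 387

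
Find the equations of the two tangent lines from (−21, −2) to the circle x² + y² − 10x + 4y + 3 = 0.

Write the tangent as mx − y + (−2 − m·(−21)) = 0 and set its distance from the centre to √26:
[m·(26) − (0)]² = 26(m² + 1)
25m² − 1 = 0, so m = 1/5 or m = −1/5.
Through (−21, −2) these give x − 5y = −11 and x + 5y = −31.

x − 5y = −11 and x + 5y = −31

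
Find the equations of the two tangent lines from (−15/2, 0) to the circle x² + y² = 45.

Let a tangent through (−15/2, 0) have slope m. Its distance from (0, 0) must equal 3√5:
(15/2m − (0))² = 45(m² + 1)
m² − 4 = 0, so m = −2 or m = 2.
Through (−15/2, 0) these give 2x + y = −15 and 2x − y = −15.

2x + y = −15 and 2x − y = −15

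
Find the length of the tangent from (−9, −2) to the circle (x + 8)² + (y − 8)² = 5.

4√6

The centre is (−8, 8) and r = √5. The square of the distance from P to the centre is 1 + 100 = 101.
By the tangent–radius right angle, tangent length = √(|PO|² − r²) = √96 = 4√6.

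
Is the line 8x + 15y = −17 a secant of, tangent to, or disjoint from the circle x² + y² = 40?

secant

Substituting the line into the circle gives 289x² + 272x − 8711 = 0.
Δ = 73984 − (−10069916) = 10143900.
Two real roots: the line is a secant.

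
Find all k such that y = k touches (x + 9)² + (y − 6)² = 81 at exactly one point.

k = −3 or k = 15

Tangency holds when the distance from the centre (−9, 6) to the line equals the radius 9:
|0·(−9) + 1·6 − k| / √1 = 9
|k − (6)| = 9, so k = 15 or k = −3.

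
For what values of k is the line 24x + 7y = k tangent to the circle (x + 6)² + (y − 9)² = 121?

k = −356 or k = 194

Tangency holds when the distance from the centre (−6, 9) to the line equals the radius 11:
|24·(−6) + 7·9 − k| / √625 = 11
|k − (−81)| = 11·25, so k = 194 or k = −356.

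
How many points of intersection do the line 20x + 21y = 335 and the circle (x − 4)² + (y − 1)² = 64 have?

0

d² = (20·4 + 21·1 − (335))²/841 = 54756/841; r² = 64.
Since d² > r², the line lies outside the circle.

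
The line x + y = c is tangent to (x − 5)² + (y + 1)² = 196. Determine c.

c = 4 ± 14√2

The line touches the circle iff its distance from (5, −1) is 14:
|1·5 + 1·(−1) − c| / √2 = 14
|c − (4)| = 14√2.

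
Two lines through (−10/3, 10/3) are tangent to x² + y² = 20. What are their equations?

A line y − (10/3) = m(x − (−10/3)) is tangent when its distance from (0, 0) is 2√5:
[m·(10/3) − (−10/3)]² = 20(m² + 1)
2m² − 5m + 2 = 0, so m = 1/2 or m = 2.
With m = 1/2: x − 2y = −10. With m = 2: 2x − y = −10.

x − 2y = −10 and 2x − y = −10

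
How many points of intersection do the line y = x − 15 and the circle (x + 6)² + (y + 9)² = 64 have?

Substituting the line into the circle gives 2x² + 8 = 0.
Δ = 0 − 64 = −64.
No real roots: the line does not meet the circle.

0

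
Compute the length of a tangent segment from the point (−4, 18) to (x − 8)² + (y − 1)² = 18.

√415

The centre is (8, 1) and r = 3√2. The square of the distance from P to the centre is 144 + 289 = 433.
Power of the point: PT² = |PO|² − r² = 415, so PT = √415.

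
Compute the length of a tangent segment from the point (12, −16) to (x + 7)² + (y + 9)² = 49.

The centre is (−7, −9) and r = 7. The square of the distance from P to the centre is 361 + 49 = 410.
The tangent meets the radius at right angles, so tangent² = |PO|² − r² = 410 − 49 = 361.

19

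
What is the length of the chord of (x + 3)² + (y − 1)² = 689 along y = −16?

Centre (−3, 1), r² = 689. Perpendicular distance d from centre to line = |17| / √1 = 17.
Chord = 2√(r² − d²) = 2·√(400) = 40.

40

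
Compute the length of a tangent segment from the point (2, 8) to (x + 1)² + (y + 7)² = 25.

With centre O = (−1, −7), |OP|² = 234 and r² = 25.
By the tangent–radius right angle, tangent length = √(|PO|² − r²) = √209.

√209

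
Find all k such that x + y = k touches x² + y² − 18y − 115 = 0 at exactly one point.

The line touches the circle iff its distance from (0, 9) is 14:
|1·0 + 1·9 − k| / √2 = 14
|k − (9)| = 14√2.

k = 9 ± 14√2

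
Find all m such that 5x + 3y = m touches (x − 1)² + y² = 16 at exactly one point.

m = 5 ± 4√34

For a tangent, require d(centre, line) = r = 4.
|5·1 + 3·0 − m| / √34 = 4
|m − (5)| = 4√34.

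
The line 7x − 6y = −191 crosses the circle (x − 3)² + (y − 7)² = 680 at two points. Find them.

Express y = (191 + 7x)/6 and substitute into the circle:
85x² + 1870x − 1955 = 0  ⟹  x² + 22x − 23 = 0
x = 1 or x = −23, giving (1, 33) and (−23, 5).

(−23, 5) and (1, 33)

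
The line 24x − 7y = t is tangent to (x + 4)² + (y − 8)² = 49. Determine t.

t = −327 or t = 23

For a tangent, require d(centre, line) = r = 7.
|24·(−4) − 7·8 − t| / √625 = 7
|t − (−152)| = 7·25, so t = 23 or t = −327.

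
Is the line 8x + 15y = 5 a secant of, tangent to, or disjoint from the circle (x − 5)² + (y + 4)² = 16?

secant

Substituting the line into the circle gives 289x² − 3290x + 6250 = 0.
Discriminant = (−3290)² − 4·289·(6250) = 3599100 > 0.
Two real roots: the line is a secant.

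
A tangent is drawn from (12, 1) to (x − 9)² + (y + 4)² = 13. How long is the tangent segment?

√21

Centre (9, −4), r² = 13. |PO|² = (3)² + (5)² = 34.
By the tangent–radius right angle, tangent length = √(|PO|² − r²) = √21.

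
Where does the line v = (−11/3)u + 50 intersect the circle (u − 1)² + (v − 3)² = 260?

From the line, v = (150 − 11u)/3. Substituting:
130u² − 3120u + 17550 = 0  ⟹  u² − 24u + 135 = 0
u = 15 or u = 9, giving (15, −5) and (9, 17).

(9, 17) and (15, −5)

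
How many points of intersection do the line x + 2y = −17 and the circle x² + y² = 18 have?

Centre (0, 0), r² = 18. Distance² from centre to line = (17)²/5 = 289/5.
Since d² > r², the line lies outside the circle.

0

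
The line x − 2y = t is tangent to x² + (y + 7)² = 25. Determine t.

The line touches the circle iff its distance from (0, −7) is 5:
|1·0 − 2·(−7) − t| / √5 = 5
|t − (14)| = 5√5.

t = 14 ± 5√5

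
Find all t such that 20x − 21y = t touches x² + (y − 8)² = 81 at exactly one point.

t = −429 or t = 93

Tangency holds when the distance from the centre (0, 8) to the line equals the radius 9:
|20·0 − 21·8 − t| / √841 = 9
|t − (−168)| = 9·29, so t = 93 or t = −429.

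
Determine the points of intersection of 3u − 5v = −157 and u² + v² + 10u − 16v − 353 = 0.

(−24, 17) and (−4, 29)

Express v = (157 + 3u)/5 and substitute into the circle:
34u² + 952u + 3264 = 0  ⟹  u² + 28u + 96 = 0
u = −4 or u = −24, giving (−4, 29) and (−24, 17).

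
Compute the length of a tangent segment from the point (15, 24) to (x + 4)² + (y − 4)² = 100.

With centre O = (−4, 4), |OP|² = 761 and r² = 100.
By the tangent–radius right angle, tangent length = √(|PO|² − r²) = √661.

√661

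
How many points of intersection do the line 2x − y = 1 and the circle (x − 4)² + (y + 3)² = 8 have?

0

d² = (2·4 − 1·(−3) − (1))²/5 = 20; r² = 8.
Since d² > r², the line lies outside the circle.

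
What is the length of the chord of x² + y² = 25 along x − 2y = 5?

4√5

Express y = (−5 + x)/2 and substitute into the circle:
5x² − 10x − 75 = 0  ⟹  x² − 2x − 15 = 0
x = 5 or x = −3, giving (5, 0) and (−3, −4).
Chord length = distance between (5, 0) and (−3, −4) = √80 = 4√5.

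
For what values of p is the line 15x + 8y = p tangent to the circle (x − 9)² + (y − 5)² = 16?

p = 107 or p = 243

Tangency holds when the distance from the centre (9, 5) to the line equals the radius 4:
|15·9 + 8·5 − p| / √289 = 4
|p − (175)| = 4·17, so p = 243 or p = 107.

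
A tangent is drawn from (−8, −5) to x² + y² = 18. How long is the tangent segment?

√71

With centre O = (0, 0), |OP|² = 89 and r² = 18.
The tangent meets the radius at right angles, so tangent² = |PO|² − r² = 89 − 18 = 71.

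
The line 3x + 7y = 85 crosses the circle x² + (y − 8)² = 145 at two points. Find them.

(−9, 16) and (12, 7)

Substitute y = (85 − 3x)/7:
58x² − 174x − 6264 = 0  ⟹  x² − 3x − 108 = 0
x = 12 or x = −9, giving (12, 7) and (−9, 16).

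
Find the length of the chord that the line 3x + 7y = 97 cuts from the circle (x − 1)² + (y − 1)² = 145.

√58

Centre (1, 1), r² = 145. Perpendicular distance d from centre to line = |−87| / √58 = 87/√58.
Chord = 2√(r² − d²) = 2·√(29/2) = √58.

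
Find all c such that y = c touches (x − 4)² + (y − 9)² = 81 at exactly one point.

Tangency holds when the distance from the centre (4, 9) to the line equals the radius 9:
|0·4 + 1·9 − c| / √1 = 9
|c − (9)| = 9, so c = 18 or c = 0.

c = 0 or c = 18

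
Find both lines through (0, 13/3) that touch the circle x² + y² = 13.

A line y − (13/3) = m(x − (0)) is tangent when its distance from (0, 0) is √13:
(0m − (−13/3))² = 13(m² + 1)
9m² − 4 = 0, so m = −2/3 or m = 2/3.
With m = −2/3: 2x + 3y = 13. With m = 2/3: 2x − 3y = −13.

2x + 3y = 13 and 2x − 3y = −13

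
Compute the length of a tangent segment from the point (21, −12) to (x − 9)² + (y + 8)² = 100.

2√15

Centre (9, −8), r² = 100. |PO|² = (12)² + (−4)² = 160.
By the tangent–radius right angle, tangent length = √(|PO|² − r²) = √60 = 2√15.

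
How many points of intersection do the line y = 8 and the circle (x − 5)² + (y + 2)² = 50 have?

Centre (5, −2), r² = 50. Distance² from centre to line = (−10)² = 100.
Since d² > r², the line lies outside the circle.

0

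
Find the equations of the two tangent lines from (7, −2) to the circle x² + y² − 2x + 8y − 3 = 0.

2x − y = 16 and x + 2y = 3

A line y − (−2) = m(x − (7)) is tangent when its distance from (1, −4) is 2√5:
[m·(−6) − (−2)]² = 20(m² + 1)
2m² − 3m − 2 = 0, so m = 2 or m = −1/2.
With m = 2: 2x − y = 16. With m = −1/2: x + 2y = 3.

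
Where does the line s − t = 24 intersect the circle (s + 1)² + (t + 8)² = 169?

(4, −20) and (11, −13)

Substitute t = s − 24:
2s² − 30s + 88 = 0  ⟹  s² − 15s + 44 = 0
s = 11 or s = 4, giving (11, −13) and (4, −20).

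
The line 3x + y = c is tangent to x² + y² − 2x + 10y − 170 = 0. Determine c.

Tangency holds when the distance from the centre (1, −5) to the line equals the radius 14:
|3·1 + 1·(−5) − c| / √10 = 14
|c − (−2)| = 14√10.

c = −2 ± 14√10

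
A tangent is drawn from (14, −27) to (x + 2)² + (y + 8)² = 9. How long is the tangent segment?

4√38

The centre is (−2, −8) and r = 3. The square of the distance from P to the centre is 256 + 361 = 617.
By the tangent–radius right angle, tangent length = √(|PO|² − r²) = √608 = 4√38.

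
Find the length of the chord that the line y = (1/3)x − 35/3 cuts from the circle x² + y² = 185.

5√10

Centre (0, 0), r² = 185. Perpendicular distance d from centre to line = |−35| / √10 = 35/√10.
Chord = 2√(r² − d²) = 2·√(125/2) = 5√10.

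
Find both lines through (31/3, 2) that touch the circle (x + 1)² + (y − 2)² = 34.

Let a tangent through (31/3, 2) have slope m. Its distance from (−1, 2) must equal √34:
(−34/3m − (0))² = 34(m² + 1)
25m² − 9 = 0, so m = −3/5 or m = 3/5.
With m = −3/5: 3x + 5y = 41. With m = 3/5: 3x − 5y = 21.

3x + 5y = 41 and 3x − 5y = 21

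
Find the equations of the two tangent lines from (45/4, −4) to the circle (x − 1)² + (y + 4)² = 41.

4x − 5y = 65 and 4x + 5y = 25

A line y − (−4) = m(x − (45/4)) is tangent when its distance from (1, −4) is √41:
(−41/4m − (0))² = 41(m² + 1)
25m² − 16 = 0, so m = 4/5 or m = −4/5.
Through (45/4, −4) these give 4x − 5y = 65 and 4x + 5y = 25.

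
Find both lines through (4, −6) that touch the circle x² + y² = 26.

5x − y = 26 and x + 5y = −26

Write the tangent as mx − y + (−6 − m·(4)) = 0 and set its distance from the centre to √26:
[m·(−4) − (6)]² = 26(m² + 1)
5m² − 24m − 5 = 0, so m = 5 or m = −1/5.
Through (4, −6) these give 5x − y = 26 and x + 5y = −26.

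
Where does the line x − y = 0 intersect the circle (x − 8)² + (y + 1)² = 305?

(−8, −8) and (15, 15)

From the line, y = x. Substituting:
2x² − 14x − 240 = 0  ⟹  x² − 7x − 120 = 0
x = 15 or x = −8, giving (15, 15) and (−8, −8).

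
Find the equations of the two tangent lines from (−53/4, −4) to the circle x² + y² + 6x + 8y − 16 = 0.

4x + 5y = −73 and 4x − 5y = −33

Write the tangent as mx − y + (−4 − m·(−53/4)) = 0 and set its distance from the centre to √41:
[m·(41/4) − (0)]² = 41(m² + 1)
25m² − 16 = 0, so m = −4/5 or m = 4/5.
With m = −4/5: 4x + 5y = −73. With m = 4/5: 4x − 5y = −33.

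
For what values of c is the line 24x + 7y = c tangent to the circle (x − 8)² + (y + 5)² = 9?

c = 82 or c = 232

For a tangent, require d(centre, line) = r = 3.
|24·8 + 7·(−5) − c| / √625 = 3
|c − (157)| = 3·25, so c = 232 or c = 82.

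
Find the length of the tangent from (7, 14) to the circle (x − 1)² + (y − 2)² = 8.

2√43

The centre is (1, 2) and r = 2√2. The square of the distance from P to the centre is 36 + 144 = 180.
The tangent meets the radius at right angles, so tangent² = |PO|² − r² = 180 − 8 = 172.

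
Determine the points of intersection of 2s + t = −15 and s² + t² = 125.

Substitute t = −2s − 15:
5s² + 60s + 100 = 0  ⟹  s² + 12s + 20 = 0
s = −2 or s = −10, giving (−2, −11) and (−10, 5).

(−10, 5) and (−2, −11)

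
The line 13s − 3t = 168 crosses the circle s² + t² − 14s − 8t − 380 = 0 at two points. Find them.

(9, −17) and (18, 22)

From the line, t = (−168 + 13s)/3. Substituting:
178s² − 4806s + 28836 = 0  ⟹  s² − 27s + 162 = 0
s = 18 or s = 9, giving (18, 22) and (9, −17).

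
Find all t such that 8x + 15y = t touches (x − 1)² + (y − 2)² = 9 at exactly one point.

The line touches the circle iff its distance from (1, 2) is 3:
|8·1 + 15·2 − t| / √289 = 3
|t − (38)| = 3·17, so t = 89 or t = −13.

t = −13 or t = 89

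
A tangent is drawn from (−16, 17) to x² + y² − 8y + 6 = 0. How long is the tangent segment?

√415

The centre is (0, 4) and r = √10. The square of the distance from P to the centre is 256 + 169 = 425.
The tangent meets the radius at right angles, so tangent² = |PO|² − r² = 425 − 10 = 415.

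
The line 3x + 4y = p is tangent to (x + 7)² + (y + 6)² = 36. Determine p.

For a tangent, require d(centre, line) = r = 6.
|3·(−7) + 4·(−6) − p| / √25 = 6
|p − (−45)| = 6·5, so p = −15 or p = −75.

p = −75 or p = −15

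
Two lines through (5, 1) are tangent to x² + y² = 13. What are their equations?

3x − 2y = 13 and 2x + 3y = 13

A line y − (1) = m(x − (5)) is tangent when its distance from (0, 0) is √13:
[m·(−5) − (−1)]² = 13(m² + 1)
6m² − 5m − 6 = 0, so m = 3/2 or m = −2/3.
Through (5, 1) these give 3x − 2y = 13 and 2x + 3y = 13.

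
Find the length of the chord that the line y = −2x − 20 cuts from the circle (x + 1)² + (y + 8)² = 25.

2√5

Substitute y = −2x − 20:
5x² + 50x + 120 = 0  ⟹  x² + 10x + 24 = 0
x = −4 or x = −6, giving (−4, −12) and (−6, −8).
Chord length = distance between (−4, −12) and (−6, −8) = √20 = 2√5.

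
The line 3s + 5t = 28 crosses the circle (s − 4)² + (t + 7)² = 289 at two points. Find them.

Express t = (28 − 3s)/5 and substitute into the circle:
34s² − 578s − 2856 = 0  ⟹  s² − 17s − 84 = 0
s = 21 or s = −4, giving (21, −7) and (−4, 8).

(−4, 8) and (21, −7)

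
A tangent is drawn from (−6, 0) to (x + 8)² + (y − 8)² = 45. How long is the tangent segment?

√23

Centre (−8, 8), r² = 45. |PO|² = (2)² + (−8)² = 68.
Power of the point: PT² = |PO|² − r² = 23, so PT = √23.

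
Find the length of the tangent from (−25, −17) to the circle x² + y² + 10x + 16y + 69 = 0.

Centre (−5, −8), r² = 20. |PO|² = (−20)² + (−9)² = 481.
By the tangent–radius right angle, tangent length = √(|PO|² − r²) = √461.

√461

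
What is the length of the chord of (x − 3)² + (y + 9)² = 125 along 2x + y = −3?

Express y = −2x − 3 and substitute into the circle:
5x² − 30x − 80 = 0  ⟹  x² − 6x − 16 = 0
x = 8 or x = −2, giving (8, −19) and (−2, 1).
|(8, −19) − (−2, 1)| = √((10)² + (−20)²) = 10√5.

10√5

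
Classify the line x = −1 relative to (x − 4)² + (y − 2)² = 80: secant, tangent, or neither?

secant

d² = (1·4 + 0·2 − (−1))² = 25; r² = 80.
Since d² < r², the line cuts the circle twice.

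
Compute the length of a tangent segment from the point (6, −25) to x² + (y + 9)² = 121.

3√19

Centre (0, −9), r² = 121. |PO|² = (6)² + (−16)² = 292.
The tangent meets the radius at right angles, so tangent² = |PO|² − r² = 292 − 121 = 171.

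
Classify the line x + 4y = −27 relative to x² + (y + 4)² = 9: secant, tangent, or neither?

Substituting the line into the circle gives 17x² + 22x − 23 = 0.
Δ = 484 − (−1564) = 2048.
Two real roots: the line is a secant.

secant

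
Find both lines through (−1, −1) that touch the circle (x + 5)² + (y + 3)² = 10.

x + 3y = −4 and 3x − y = −2

Let a tangent through (−1, −1) have slope m. Its distance from (−5, −3) must equal √10:
[m·(−4) − (−2)]² = 10(m² + 1)
3m² − 8m − 3 = 0, so m = −1/3 or m = 3.
Through (−1, −1) these give x + 3y = −4 and 3x − y = −2.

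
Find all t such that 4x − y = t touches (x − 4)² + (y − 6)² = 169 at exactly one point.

Tangency holds when the distance from the centre (4, 6) to the line equals the radius 13:
|4·4 − 1·6 − t| / √17 = 13
|t − (10)| = 13√17.

t = 10 ± 13√17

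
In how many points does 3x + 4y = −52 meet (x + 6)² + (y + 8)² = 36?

2

d² = (3·(−6) + 4·(−8) − (−52))²/25 = 4/25; r² = 36.
Since d² < r², the line cuts the circle twice.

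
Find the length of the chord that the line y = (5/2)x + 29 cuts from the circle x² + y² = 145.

The distance from (0, 0) to the line is 58/√29, and r² = 145.
Chord = 2√(r² − d²) = 2·√(29) = 2√29.

2√29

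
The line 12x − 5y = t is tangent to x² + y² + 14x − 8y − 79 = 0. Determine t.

t = −260 or t = 52

The line touches the circle iff its distance from (−7, 4) is 12:
|12·(−7) − 5·4 − t| / √169 = 12
|t − (−104)| = 12·13, so t = 52 or t = −260.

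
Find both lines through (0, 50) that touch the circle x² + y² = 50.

7x − y = −50 and 7x + y = 50

Let a tangent through (0, 50) have slope m. Its distance from (0, 0) must equal 5√2:
(0m − (−50))² = 50(m² + 1)
m² − 49 = 0, so m = 7 or m = −7.
With m = 7: 7x − y = −50. With m = −7: 7x + y = 50.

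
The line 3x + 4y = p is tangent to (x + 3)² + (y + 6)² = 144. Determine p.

Tangency holds when the distance from the centre (−3, −6) to the line equals the radius 12:
|3·(−3) + 4·(−6) − p| / √25 = 12
|p − (−33)| = 12·5, so p = 27 or p = −93.

p = −93 or p = 27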